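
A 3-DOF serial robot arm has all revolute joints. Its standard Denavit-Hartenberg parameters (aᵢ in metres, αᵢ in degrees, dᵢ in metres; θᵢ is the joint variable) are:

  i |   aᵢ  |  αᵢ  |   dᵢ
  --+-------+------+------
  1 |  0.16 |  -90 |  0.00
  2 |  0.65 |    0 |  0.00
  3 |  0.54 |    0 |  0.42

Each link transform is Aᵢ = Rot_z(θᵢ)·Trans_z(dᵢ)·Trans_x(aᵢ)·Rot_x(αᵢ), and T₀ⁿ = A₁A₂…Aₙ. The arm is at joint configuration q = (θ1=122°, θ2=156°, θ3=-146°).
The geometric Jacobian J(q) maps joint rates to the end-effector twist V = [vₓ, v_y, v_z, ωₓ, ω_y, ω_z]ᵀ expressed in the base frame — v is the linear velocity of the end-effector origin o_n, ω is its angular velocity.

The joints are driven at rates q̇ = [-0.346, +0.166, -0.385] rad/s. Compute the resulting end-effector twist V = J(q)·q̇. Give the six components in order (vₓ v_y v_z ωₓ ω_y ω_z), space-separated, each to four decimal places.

o_n = [-0.4081, -0.1395, -0.3581]
J₁: ẑ×o_n = [0.1395, -0.4081, 0.0000], ω = ẑ
J2: z=[-0.8480, -0.5299, 0.0000] o=[-0.0848, 0.1357, 0.0000] → [0.1898, -0.3037, 0.0620, -0.8480, -0.5299, 0.0000]
J3: z=[-0.8480, -0.5299, 0.0000] o=[0.2299, -0.3679, -0.2644] → [0.0497, -0.0795, -0.5318, -0.8480, -0.5299, 0.0000]
V = J·q̇ = [-0.0359, 0.1214, 0.2150, 0.1857, 0.1161, -0.3460]

-0.0359 0.1214 0.2150 0.1857 0.1161 -0.3460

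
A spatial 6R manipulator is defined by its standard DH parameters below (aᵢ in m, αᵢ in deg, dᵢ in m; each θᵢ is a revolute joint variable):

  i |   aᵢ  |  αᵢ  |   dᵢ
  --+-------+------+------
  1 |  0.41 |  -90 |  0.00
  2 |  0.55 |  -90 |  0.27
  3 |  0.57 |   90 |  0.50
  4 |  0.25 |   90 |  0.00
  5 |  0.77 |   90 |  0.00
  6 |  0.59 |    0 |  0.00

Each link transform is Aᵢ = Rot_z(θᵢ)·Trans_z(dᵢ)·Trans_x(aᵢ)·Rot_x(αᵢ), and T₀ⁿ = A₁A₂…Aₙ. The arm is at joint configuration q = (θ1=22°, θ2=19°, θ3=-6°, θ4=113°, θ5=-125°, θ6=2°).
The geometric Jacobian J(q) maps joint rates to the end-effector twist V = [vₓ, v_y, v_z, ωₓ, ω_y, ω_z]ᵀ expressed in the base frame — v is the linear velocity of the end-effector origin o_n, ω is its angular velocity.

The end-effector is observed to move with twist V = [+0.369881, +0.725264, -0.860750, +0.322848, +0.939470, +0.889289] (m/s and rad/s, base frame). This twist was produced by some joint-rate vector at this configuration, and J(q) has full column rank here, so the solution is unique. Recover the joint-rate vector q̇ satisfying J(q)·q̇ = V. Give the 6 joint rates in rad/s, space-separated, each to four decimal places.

0.1940 0.1690 -0.3130 0.0560 0.1950 0.8390

o_n = [1.9349, -0.0320, -0.4939]
J₁: ẑ×o_n = [0.0320, 1.9349, -0.0000], ω = ẑ
J2: z=[-0.3746, 0.9272, 0.0000] o=[0.3801, 0.1536, 0.0000] → [-0.4579, -0.1850, -1.3720, -0.3746, 0.9272, 0.0000]
J3: z=[-0.3019, -0.1220, -0.9455] o=[0.7612, 0.5987, -0.1791] → [-0.5579, -1.2048, 0.3335, -0.3019, -0.1220, -0.9455]
J4: z=[-0.4642, 0.8851, 0.0340] o=[1.0849, 0.7938, -0.8364] → [0.3312, 0.1879, -0.3690, -0.4642, 0.8851, 0.0340]
J5: z=[0.6486, 0.3658, -0.6675] o=[0.9341, 0.7218, -1.0223] → [-0.3098, -1.0107, -0.8550, 0.6486, 0.3658, -0.6675]
J6: z=[0.2279, 0.7434, 0.6288] o=[1.4933, 0.2907, -0.7153] → [0.3675, 0.2272, -0.4018, 0.2279, 0.7434, 0.6288]
q̇ = J⁺·V = [0.1940, 0.1690, -0.3130, 0.0560, 0.1950, 0.8390]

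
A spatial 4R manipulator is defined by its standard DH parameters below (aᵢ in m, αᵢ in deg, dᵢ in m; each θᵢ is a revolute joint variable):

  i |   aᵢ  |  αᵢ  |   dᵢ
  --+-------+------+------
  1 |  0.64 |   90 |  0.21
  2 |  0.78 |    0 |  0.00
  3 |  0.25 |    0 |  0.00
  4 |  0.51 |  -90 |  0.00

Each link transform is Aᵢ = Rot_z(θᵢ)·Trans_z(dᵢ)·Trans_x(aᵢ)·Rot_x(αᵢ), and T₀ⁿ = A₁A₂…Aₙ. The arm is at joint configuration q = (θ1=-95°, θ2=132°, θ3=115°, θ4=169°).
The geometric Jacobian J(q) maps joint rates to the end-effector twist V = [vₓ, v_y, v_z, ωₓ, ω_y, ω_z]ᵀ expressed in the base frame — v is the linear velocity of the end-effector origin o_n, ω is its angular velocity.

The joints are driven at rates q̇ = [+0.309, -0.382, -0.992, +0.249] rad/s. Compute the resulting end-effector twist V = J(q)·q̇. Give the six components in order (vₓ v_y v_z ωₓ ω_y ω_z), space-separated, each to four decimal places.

0.0609 -0.3877 0.0128 1.1207 -0.0981 0.3090

o_n = [-0.0266, -0.3044, 0.9823]
J₁: ẑ×o_n = [0.3044, -0.0266, 0.0000], ω = ẑ
J2: z=[-0.9962, 0.0872, 0.0000] o=[-0.0558, -0.6376, 0.2100] → [0.0673, 0.7694, -0.3344, -0.9962, 0.0872, 0.0000]
J3: z=[-0.9962, 0.0872, 0.0000] o=[-0.0103, -0.1176, 0.7897] → [0.0168, 0.1919, 0.1875, -0.9962, 0.0872, 0.0000]
J4: z=[-0.9962, 0.0872, 0.0000] o=[-0.0018, -0.0203, 0.5595] → [0.0369, 0.4212, 0.2852, -0.9962, 0.0872, 0.0000]
V = J·q̇ = [0.0609, -0.3877, 0.0128, 1.1207, -0.0981, 0.3090]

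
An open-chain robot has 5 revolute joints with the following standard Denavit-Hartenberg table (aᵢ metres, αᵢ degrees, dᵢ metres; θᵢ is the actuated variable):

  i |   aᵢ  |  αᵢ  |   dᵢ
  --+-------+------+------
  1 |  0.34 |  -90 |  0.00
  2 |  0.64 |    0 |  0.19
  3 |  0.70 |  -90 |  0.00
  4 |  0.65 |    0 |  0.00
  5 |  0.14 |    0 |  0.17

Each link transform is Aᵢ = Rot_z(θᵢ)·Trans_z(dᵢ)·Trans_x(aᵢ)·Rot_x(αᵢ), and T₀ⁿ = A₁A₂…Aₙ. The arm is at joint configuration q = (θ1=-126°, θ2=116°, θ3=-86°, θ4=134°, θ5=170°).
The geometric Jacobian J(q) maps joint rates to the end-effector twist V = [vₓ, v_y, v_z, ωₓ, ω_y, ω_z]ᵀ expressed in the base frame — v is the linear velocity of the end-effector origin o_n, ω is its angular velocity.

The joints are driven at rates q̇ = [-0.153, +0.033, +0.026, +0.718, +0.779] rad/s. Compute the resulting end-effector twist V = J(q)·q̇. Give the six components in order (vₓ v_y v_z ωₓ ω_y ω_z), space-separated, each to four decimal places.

0.2545 0.0651 0.0786 0.4877 0.5709 -1.4494

o_n = [-0.2820, -0.1133, -0.8858]
J₁: ẑ×o_n = [0.1133, -0.2820, 0.0000], ω = ẑ
J2: z=[0.8090, -0.5878, 0.0000] o=[-0.1998, -0.2751, 0.0000] → [0.5207, 0.7167, 0.0826, 0.8090, -0.5878, 0.0000]
J3: z=[0.8090, -0.5878, 0.0000] o=[0.1188, -0.1598, -0.5752] → [0.1826, 0.2513, -0.1980, 0.8090, -0.5878, 0.0000]
J4: z=[0.2939, 0.4045, -0.8660] o=[-0.2376, -0.6502, -0.9252] → [0.4809, 0.0269, 0.1758, 0.2939, 0.4045, -0.8660]
J5: z=[0.2939, 0.4045, -0.8660] o=[-0.3860, -0.0590, -0.6995] → [-0.1224, -0.0353, -0.0580, 0.2939, 0.4045, -0.8660]
V = J·q̇ = [0.2545, 0.0651, 0.0786, 0.4877, 0.5709, -1.4494]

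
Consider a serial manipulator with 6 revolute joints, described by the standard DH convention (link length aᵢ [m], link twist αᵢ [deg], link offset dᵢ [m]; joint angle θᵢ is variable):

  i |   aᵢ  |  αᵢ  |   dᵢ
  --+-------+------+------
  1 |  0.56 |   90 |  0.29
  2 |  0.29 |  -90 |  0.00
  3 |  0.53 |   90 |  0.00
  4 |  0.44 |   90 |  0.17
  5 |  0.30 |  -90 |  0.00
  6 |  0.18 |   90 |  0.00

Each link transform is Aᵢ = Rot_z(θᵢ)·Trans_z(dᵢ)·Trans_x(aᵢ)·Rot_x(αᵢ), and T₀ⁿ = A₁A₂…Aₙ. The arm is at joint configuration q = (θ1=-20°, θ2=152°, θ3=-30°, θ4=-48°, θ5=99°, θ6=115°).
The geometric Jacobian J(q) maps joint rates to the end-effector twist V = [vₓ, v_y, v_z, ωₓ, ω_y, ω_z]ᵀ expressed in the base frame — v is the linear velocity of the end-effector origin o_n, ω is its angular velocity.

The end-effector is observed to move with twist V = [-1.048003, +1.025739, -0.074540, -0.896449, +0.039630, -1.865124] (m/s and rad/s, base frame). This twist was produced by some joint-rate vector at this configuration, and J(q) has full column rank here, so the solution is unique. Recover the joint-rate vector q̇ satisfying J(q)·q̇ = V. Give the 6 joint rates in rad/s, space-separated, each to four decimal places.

o_n = [-0.4037, -0.7043, 0.8786]
J₁: ẑ×o_n = [0.7043, -0.4037, 0.0000], ω = ẑ
J2: z=[-0.3420, -0.9397, 0.0000] o=[0.5262, -0.1915, 0.2900] → [-0.5531, 0.2013, -0.6985, -0.3420, -0.9397, 0.0000]
J3: z=[-0.4412, 0.1606, -0.8829] o=[0.2856, -0.1040, 0.4261] → [-0.4574, 0.8083, 0.3755, -0.4412, 0.1606, -0.8829]
J4: z=[0.1187, -0.9648, -0.2347] o=[-0.1858, -0.2144, 0.6416] → [-0.3436, 0.0230, -0.2683, 0.1187, -0.9648, -0.2347]
J5: z=[0.9563, 0.0474, 0.2887] o=[-0.2833, -0.4922, 1.0101] → [0.0550, 0.0910, -0.1971, 0.9563, 0.0474, 0.2887]
J6: z=[0.2455, 0.4065, -0.8801] o=[-0.2356, -0.7659, 0.8970] → [0.0468, 0.1525, 0.0835, 0.2455, 0.4065, -0.8801]
q̇ = J⁺·V = [-0.6270, 0.8660, 0.6680, -0.4910, -0.4440, 0.7220]

-0.6270 0.8660 0.6680 -0.4910 -0.4440 0.7220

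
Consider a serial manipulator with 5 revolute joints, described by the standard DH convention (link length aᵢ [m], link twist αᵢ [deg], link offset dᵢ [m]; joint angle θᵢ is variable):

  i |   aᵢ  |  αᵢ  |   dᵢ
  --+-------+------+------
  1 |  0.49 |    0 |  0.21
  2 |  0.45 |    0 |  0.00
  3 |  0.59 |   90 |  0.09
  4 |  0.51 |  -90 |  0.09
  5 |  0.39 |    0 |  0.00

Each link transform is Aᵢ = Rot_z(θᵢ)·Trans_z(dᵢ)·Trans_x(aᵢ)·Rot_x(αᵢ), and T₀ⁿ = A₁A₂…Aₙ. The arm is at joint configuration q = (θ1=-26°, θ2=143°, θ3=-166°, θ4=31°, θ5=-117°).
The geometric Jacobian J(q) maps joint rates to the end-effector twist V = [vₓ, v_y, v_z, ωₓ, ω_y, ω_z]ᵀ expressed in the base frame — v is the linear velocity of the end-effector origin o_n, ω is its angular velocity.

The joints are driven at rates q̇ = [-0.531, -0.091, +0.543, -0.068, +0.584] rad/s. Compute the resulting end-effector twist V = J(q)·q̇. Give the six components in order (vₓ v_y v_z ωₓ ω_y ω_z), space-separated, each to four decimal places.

0.1042 -0.3340 0.0851 -0.1460 0.2716 0.4216

o_n = [0.4802, -0.7615, 0.4715]
J₁: ẑ×o_n = [0.7615, 0.4802, -0.0000], ω = ẑ
J2: z=[0.0000, 0.0000, 1.0000] o=[0.4404, -0.2148, 0.2100] → [0.5467, 0.0398, -0.0000, 0.0000, 0.0000, 1.0000]
J3: z=[0.0000, 0.0000, 1.0000] o=[0.2361, 0.1862, 0.2100] → [0.9477, 0.2441, -0.0000, 0.0000, 0.0000, 1.0000]
J4: z=[-0.7547, -0.6561, 0.0000] o=[0.6232, -0.2591, 0.3000] → [-0.1125, 0.1294, 0.2854, -0.7547, -0.6561, 0.0000]
J5: z=[-0.3379, 0.3887, 0.8572] o=[0.8421, -0.6481, 0.5627] → [0.0618, -0.3410, 0.1790, -0.3379, 0.3887, 0.8572]
V = J·q̇ = [0.1042, -0.3340, 0.0851, -0.1460, 0.2716, 0.4216]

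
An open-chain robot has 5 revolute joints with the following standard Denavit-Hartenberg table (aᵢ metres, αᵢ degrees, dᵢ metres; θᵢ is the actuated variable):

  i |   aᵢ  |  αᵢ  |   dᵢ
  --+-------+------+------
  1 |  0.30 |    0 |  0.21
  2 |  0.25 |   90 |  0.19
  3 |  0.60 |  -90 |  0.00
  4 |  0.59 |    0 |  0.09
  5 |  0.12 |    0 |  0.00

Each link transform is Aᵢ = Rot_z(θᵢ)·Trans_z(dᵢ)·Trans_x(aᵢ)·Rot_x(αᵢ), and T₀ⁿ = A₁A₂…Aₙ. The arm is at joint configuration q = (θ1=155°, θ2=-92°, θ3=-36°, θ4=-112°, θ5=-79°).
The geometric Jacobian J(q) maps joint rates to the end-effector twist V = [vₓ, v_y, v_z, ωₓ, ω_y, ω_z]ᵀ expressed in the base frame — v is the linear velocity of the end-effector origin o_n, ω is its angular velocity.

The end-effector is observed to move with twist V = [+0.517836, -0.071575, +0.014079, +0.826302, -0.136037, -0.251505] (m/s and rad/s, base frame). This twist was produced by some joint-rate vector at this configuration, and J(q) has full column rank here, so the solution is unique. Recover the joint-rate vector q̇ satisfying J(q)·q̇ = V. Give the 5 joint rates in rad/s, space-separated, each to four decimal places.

o_n = [0.4286, 0.3470, 0.3193]
J₁: ẑ×o_n = [-0.3470, 0.4286, 0.0000], ω = ẑ
J2: z=[0.0000, 0.0000, 1.0000] o=[-0.2719, 0.1268, 0.2100] → [-0.2202, 0.7005, 0.0000, 0.0000, 0.0000, 1.0000]
J3: z=[0.8910, -0.4540, 0.0000] o=[-0.1584, 0.3495, 0.4000] → [0.0366, 0.0719, 0.2642, 0.8910, -0.4540, 0.0000]
J4: z=[0.2668, 0.5237, 0.8090] o=[0.0620, 0.7820, 0.0473] → [0.4944, 0.2240, -0.3081, 0.2668, 0.5237, 0.8090]
J5: z=[0.2668, 0.5237, 0.8090] o=[0.4922, 0.4215, 0.2501] → [0.0965, -0.0700, 0.0135, 0.2668, 0.5237, 0.8090]
q̇ = J⁺·V = [-0.5040, -0.0970, 0.7980, 0.6300, -0.1980]

-0.5040 -0.0970 0.7980 0.6300 -0.1980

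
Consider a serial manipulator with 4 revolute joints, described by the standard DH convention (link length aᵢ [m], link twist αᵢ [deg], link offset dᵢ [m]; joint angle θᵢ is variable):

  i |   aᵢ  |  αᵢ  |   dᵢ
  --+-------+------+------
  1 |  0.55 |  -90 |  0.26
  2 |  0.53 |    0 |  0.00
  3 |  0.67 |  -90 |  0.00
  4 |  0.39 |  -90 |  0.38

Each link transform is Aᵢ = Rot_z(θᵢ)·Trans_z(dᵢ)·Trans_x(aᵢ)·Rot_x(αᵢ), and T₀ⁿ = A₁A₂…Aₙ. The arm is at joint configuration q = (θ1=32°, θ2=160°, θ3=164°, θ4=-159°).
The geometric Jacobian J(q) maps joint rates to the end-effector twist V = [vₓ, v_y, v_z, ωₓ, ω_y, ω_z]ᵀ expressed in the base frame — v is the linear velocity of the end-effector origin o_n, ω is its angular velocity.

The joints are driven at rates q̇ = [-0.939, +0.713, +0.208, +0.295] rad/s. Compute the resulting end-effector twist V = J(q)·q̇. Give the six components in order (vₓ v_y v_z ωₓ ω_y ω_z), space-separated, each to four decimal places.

0.1335 -0.3688 -0.0543 -0.3410 0.8729 -1.1777

o_n = [0.3693, 0.3956, -0.0489]
J₁: ẑ×o_n = [-0.3956, 0.3693, 0.0000], ω = ẑ
J2: z=[-0.5299, 0.8480, 0.0000] o=[0.4664, 0.2915, 0.2600] → [-0.2620, -0.1637, 0.0272, -0.5299, 0.8480, 0.0000]
J3: z=[-0.5299, 0.8480, 0.0000] o=[0.0441, 0.0275, 0.0787] → [-0.1082, -0.0676, -0.4708, -0.5299, 0.8480, 0.0000]
J4: z=[0.4985, 0.3115, -0.8090] o=[0.5037, 0.3148, 0.4725] → [-0.0971, 0.3687, 0.0822, 0.4985, 0.3115, -0.8090]
V = J·q̇ = [0.1335, -0.3688, -0.0543, -0.3410, 0.8729, -1.1777]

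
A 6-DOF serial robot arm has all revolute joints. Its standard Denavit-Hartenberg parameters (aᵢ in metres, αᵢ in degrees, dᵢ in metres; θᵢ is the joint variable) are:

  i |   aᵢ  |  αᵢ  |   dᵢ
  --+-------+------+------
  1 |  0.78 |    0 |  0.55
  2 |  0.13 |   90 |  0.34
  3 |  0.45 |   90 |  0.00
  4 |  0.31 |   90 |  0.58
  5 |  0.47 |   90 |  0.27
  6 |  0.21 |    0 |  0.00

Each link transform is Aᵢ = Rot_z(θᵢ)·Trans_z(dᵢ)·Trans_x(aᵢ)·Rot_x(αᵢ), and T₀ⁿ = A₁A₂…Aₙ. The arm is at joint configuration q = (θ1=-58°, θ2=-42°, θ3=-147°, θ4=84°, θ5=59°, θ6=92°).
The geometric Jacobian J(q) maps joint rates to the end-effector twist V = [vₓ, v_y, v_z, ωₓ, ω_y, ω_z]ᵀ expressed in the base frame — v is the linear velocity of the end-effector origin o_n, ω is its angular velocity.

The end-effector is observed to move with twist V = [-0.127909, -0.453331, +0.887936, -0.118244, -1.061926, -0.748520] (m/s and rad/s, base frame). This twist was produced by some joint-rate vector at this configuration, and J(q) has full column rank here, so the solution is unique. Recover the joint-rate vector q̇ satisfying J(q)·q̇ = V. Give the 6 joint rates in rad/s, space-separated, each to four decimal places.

-0.6180 0.5100 -0.9820 -0.6060 -0.6380 0.9940

o_n = [0.1389, 0.6335, 1.1728]
J₁: ẑ×o_n = [-0.6335, 0.1389, 0.0000], ω = ẑ
J2: z=[0.0000, 0.0000, 1.0000] o=[0.4133, -0.6615, 0.5500] → [-1.2949, -0.2744, 0.0000, 0.0000, 0.0000, 1.0000]
J3: z=[-0.9848, 0.1736, 0.0000] o=[0.3908, -0.7895, 0.8900] → [0.0491, 0.2785, -1.3576, -0.9848, 0.1736, 0.0000]
J4: z=[0.0946, 0.5364, 0.8387] o=[0.4563, -0.4178, 0.6449] → [-0.5985, -0.3161, 0.2697, 0.0946, 0.5364, 0.8387]
J5: z=[0.2478, 0.8033, -0.5417] o=[0.2123, -0.0264, 1.1137] → [0.4049, 0.0251, 0.2224, 0.2478, 0.8033, -0.5417]
J6: z=[-0.8752, -0.0542, -0.4807] o=[0.0839, 0.4692, 1.2915] → [0.0854, -0.1304, -0.1407, -0.8752, -0.0542, -0.4807]
q̇ = J⁺·V = [-0.6180, 0.5100, -0.9820, -0.6060, -0.6380, 0.9940]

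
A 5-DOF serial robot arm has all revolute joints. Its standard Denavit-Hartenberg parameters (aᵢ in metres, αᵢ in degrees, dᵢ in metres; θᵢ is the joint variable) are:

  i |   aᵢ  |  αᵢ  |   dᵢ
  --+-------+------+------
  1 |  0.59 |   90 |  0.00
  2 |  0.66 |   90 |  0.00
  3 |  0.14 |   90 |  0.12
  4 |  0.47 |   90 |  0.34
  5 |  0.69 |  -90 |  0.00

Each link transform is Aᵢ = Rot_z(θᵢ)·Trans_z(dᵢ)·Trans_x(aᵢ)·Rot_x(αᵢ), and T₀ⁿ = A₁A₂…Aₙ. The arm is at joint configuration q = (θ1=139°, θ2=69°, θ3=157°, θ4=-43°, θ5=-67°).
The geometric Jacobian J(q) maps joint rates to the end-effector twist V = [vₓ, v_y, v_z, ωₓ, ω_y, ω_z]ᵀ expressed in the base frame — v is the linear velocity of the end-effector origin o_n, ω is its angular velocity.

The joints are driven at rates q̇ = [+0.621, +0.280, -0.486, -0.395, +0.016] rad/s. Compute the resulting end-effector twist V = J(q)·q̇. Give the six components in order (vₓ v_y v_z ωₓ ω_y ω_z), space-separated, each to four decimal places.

0.2314 0.0167 0.1342 0.3321 -0.4051 0.6647

o_n = [-0.1559, 0.1281, 0.0611]
J₁: ẑ×o_n = [-0.1281, -0.1559, 0.0000], ω = ẑ
J2: z=[0.6561, 0.7547, 0.0000] o=[-0.4453, 0.3871, 0.0000] → [0.0461, -0.0401, -0.3883, 0.6561, 0.7547, 0.0000]
J3: z=[-0.7046, 0.6125, -0.3584] o=[-0.6238, 0.5422, 0.6162] → [-0.4884, -0.5588, 0.0053, -0.7046, 0.6125, -0.3584]
J4: z=[0.4982, 0.7866, 0.3648] o=[-0.6376, 0.6267, 0.4528] → [-0.1262, 0.3709, -0.6273, 0.4982, 0.7866, 0.3648]
J5: z=[0.1707, -0.5015, 0.8482] o=[-0.0687, 0.7248, 0.3963] → [0.6743, -0.0168, -0.1456, 0.1707, -0.5015, 0.8482]
V = J·q̇ = [0.2314, 0.0167, 0.1342, 0.3321, -0.4051, 0.6647]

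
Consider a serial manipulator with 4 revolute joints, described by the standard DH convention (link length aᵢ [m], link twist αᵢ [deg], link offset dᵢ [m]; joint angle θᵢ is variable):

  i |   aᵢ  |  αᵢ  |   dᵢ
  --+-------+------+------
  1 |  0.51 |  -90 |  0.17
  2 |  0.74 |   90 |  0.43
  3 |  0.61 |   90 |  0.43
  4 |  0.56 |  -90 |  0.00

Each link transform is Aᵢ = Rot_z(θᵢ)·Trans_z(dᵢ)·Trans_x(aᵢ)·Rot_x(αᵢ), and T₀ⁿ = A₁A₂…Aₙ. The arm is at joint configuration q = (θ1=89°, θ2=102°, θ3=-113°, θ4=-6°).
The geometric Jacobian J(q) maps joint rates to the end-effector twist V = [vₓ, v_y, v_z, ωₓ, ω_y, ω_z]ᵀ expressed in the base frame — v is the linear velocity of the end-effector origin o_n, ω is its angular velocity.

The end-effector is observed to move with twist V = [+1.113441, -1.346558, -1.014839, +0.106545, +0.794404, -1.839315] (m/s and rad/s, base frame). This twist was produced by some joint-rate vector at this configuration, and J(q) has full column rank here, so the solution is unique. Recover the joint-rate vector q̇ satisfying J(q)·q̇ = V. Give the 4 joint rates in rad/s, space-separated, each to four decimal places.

-0.9050 0.2250 0.9730 -0.8130

o_n = [0.6583, 0.8029, -0.1851]
J₁: ẑ×o_n = [-0.8029, 0.6583, 0.0000], ω = ẑ
J2: z=[-0.9998, 0.0175, 0.0000] o=[0.0089, 0.5099, 0.1700] → [-0.0062, -0.3550, -0.3043, -0.9998, 0.0175, 0.0000]
J3: z=[0.0171, 0.9780, -0.2079] o=[-0.4237, 0.3636, -0.5538] → [0.4520, -0.2313, -1.0507, 0.0171, 0.9780, -0.2079]
J4: z=[-0.3873, 0.1982, 0.9004] o=[0.1459, 0.8239, -0.4101] → [0.0635, 0.5485, -0.0934, -0.3873, 0.1982, 0.9004]
q̇ = J⁺·V = [-0.9050, 0.2250, 0.9730, -0.8130]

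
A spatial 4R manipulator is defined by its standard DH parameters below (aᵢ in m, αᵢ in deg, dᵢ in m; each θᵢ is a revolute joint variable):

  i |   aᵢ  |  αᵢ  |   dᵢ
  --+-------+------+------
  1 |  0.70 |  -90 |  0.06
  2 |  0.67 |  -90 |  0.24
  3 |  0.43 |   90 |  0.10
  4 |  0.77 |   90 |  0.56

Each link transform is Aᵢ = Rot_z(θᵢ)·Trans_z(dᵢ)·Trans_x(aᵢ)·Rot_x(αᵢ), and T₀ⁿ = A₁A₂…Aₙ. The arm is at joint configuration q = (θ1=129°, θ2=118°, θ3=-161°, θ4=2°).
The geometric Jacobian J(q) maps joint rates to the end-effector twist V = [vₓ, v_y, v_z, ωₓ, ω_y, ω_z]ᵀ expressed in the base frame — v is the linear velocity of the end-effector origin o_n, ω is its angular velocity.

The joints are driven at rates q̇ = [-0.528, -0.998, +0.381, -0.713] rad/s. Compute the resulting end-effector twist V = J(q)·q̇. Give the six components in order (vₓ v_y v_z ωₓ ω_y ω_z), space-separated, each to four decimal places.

o_n = [-0.6396, 0.6292, 0.6904]
J₁: ẑ×o_n = [-0.6292, -0.6396, 0.0000], ω = ẑ
J2: z=[-0.7771, -0.6293, 0.0000] o=[-0.4405, 0.5440, 0.0600] → [-0.3967, 0.4899, -0.1915, -0.7771, -0.6293, 0.0000]
J3: z=[0.5557, -0.6862, 0.4695] o=[-0.4291, 0.1485, -0.5316] → [-1.0642, -0.7778, 0.1227, 0.5557, -0.6862, 0.4695]
J4: z=[0.6386, 0.7138, 0.2875] o=[-0.6024, 0.1401, -0.1256] → [0.4419, -0.5318, 0.3388, 0.6386, 0.7138, 0.2875]
V = J·q̇ = [0.0076, -0.0684, -0.0037, 0.5320, -0.1423, -0.5541]

0.0076 -0.0684 -0.0037 0.5320 -0.1423 -0.5541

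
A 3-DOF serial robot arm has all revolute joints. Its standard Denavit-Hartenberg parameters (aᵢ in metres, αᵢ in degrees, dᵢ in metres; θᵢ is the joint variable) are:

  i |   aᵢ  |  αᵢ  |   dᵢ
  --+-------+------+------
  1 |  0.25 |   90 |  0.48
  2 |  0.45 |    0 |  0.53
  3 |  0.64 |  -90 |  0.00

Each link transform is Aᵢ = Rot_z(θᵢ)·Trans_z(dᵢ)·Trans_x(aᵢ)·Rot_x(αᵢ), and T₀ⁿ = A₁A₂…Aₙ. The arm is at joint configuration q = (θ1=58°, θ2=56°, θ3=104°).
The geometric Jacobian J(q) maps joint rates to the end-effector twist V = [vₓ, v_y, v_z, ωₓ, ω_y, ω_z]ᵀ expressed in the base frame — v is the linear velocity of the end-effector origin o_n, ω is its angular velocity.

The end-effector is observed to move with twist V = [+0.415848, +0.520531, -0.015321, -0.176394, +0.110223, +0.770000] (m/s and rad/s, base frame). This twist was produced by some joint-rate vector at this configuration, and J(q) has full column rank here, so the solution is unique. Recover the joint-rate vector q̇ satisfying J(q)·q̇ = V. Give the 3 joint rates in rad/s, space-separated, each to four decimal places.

0.7700 -0.5580 0.3500

o_n = [0.3966, -0.3655, 1.0720]
J₁: ẑ×o_n = [0.3655, 0.3966, -0.0000], ω = ẑ
J2: z=[0.8480, -0.5299, 0.0000] o=[0.1325, 0.2120, 0.4800] → [-0.3137, -0.5020, -0.3498, 0.8480, -0.5299, 0.0000]
J3: z=[0.8480, -0.5299, 0.0000] o=[0.7153, 0.1446, 0.8531] → [-0.1160, -0.1856, -0.6014, 0.8480, -0.5299, 0.0000]
q̇ = J⁺·V = [0.7700, -0.5580, 0.3500]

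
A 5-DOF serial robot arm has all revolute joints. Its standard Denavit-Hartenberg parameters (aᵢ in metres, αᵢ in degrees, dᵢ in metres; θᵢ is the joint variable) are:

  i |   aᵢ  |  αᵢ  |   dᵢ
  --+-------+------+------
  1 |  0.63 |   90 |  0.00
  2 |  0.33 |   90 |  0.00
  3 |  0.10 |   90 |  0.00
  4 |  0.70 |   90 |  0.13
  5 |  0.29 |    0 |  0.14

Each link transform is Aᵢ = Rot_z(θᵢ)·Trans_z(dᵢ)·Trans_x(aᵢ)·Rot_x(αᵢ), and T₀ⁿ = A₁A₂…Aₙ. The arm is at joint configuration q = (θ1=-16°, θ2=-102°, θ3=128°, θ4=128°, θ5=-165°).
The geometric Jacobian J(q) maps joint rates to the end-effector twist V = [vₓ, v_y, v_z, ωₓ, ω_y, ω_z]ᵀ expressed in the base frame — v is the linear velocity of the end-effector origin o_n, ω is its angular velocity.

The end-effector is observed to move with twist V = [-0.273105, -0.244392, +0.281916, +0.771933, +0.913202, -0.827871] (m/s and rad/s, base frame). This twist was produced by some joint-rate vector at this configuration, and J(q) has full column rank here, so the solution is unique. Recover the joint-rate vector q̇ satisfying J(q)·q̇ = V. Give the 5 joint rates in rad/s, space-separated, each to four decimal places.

o_n = [0.1341, -0.0341, -0.3074]
J₁: ẑ×o_n = [0.0341, 0.1341, -0.0000], ω = ẑ
J2: z=[-0.2756, -0.9613, 0.0000] o=[0.6056, -0.1737, 0.0000] → [0.2955, -0.0847, -0.4917, -0.2756, -0.9613, 0.0000]
J3: z=[-0.9403, 0.2696, 0.2079] o=[0.5396, -0.1547, -0.3228] → [-0.0209, -0.0699, -0.0041, -0.9403, 0.2696, 0.2079]
J4: z=[-0.3272, -0.5467, -0.7708] o=[0.5302, -0.2340, -0.2626] → [0.1786, 0.2907, -0.2820, -0.3272, -0.5467, -0.7708]
J5: z=[-0.6531, -0.4587, 0.6025] o=[0.0096, 0.1853, -0.5076] → [0.0404, 0.2057, 0.2004, -0.6531, -0.4587, 0.6025]
q̇ = J⁺·V = [-0.7650, -0.5690, -0.1910, -0.3530, -0.4900]

-0.7650 -0.5690 -0.1910 -0.3530 -0.4900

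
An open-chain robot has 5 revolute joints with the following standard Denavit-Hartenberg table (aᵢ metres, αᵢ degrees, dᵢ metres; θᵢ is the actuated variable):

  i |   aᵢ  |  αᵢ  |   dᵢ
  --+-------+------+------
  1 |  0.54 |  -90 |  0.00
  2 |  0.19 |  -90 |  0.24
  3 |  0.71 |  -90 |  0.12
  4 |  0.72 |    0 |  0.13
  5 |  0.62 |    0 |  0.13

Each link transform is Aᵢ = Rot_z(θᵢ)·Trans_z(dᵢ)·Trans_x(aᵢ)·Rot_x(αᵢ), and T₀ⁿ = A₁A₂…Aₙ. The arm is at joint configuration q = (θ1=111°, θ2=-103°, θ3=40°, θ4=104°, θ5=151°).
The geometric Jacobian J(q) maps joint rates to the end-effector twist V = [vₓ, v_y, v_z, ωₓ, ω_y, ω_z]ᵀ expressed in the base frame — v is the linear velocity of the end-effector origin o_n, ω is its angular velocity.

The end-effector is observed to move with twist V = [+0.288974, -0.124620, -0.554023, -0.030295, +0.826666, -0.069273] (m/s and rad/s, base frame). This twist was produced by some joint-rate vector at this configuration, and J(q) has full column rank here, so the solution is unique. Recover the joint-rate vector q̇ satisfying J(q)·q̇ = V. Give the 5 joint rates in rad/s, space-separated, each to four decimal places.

-0.4980 -0.5560 0.8590 -0.0500 -0.3260

o_n = [0.0116, 0.5292, 0.3070]
J₁: ẑ×o_n = [-0.5292, 0.0116, 0.0000], ω = ẑ
J2: z=[-0.9336, -0.3584, 0.0000] o=[-0.1935, 0.5041, 0.0000] → [-0.1100, 0.2866, 0.0501, -0.9336, -0.3584, 0.0000]
J3: z=[-0.3492, 0.9097, 0.2250] o=[-0.4023, 0.3782, 0.1851] → [0.0769, 0.1356, -0.4292, -0.3492, 0.9097, 0.2250]
J4: z=[0.6633, 0.4095, -0.6263] o=[0.0257, 0.5367, 0.7421] → [-0.1829, 0.2975, 0.0008, 0.6633, 0.4095, -0.6263]
J5: z=[0.6633, 0.4095, -0.6263] o=[0.2406, -0.0576, 0.3735] → [0.3403, 0.1876, 0.4831, 0.6633, 0.4095, -0.6263]
q̇ = J⁺·V = [-0.4980, -0.5560, 0.8590, -0.0500, -0.3260]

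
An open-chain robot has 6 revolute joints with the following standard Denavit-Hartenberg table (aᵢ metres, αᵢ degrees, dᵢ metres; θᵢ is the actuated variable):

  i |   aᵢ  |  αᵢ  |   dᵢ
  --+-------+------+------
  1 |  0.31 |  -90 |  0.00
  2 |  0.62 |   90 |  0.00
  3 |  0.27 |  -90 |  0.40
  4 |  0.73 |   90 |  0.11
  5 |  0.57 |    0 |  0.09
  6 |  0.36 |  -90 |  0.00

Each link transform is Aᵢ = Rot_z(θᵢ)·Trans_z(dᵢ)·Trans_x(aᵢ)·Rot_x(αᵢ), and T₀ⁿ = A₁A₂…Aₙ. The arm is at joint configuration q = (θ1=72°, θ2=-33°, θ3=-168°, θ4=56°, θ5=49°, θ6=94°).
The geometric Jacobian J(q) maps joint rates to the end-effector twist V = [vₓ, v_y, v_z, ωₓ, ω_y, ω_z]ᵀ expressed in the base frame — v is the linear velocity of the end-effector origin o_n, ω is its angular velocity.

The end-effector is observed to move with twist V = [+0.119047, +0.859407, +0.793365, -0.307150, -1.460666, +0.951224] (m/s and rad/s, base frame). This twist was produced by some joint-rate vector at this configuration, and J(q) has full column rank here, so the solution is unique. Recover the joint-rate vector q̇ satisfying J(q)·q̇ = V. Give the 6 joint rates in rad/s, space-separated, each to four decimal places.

o_n = [0.9948, 0.1269, -0.1934]
J₁: ẑ×o_n = [-0.1269, 0.9948, 0.0000], ω = ẑ
J2: z=[-0.9511, 0.3090, 0.0000] o=[0.0958, 0.2948, 0.0000] → [-0.0598, -0.1840, -0.1181, -0.9511, 0.3090, 0.0000]
J3: z=[-0.1683, -0.5180, 0.8387] o=[0.2565, 0.7894, 0.3377] → [0.8307, 0.5298, 0.4939, -0.1683, -0.5180, 0.8387]
J4: z=[0.9842, -0.1364, 0.1132] o=[0.1741, 0.3542, 0.5293] → [0.1243, 0.8042, -0.1117, 0.9842, -0.1364, 0.1132]
J5: z=[-0.1403, -0.9897, 0.0273] o=[0.3614, 0.3079, -0.1833] → [0.0150, 0.0159, 0.6522, -0.1403, -0.9897, 0.0273]
J6: z=[-0.1403, -0.9897, 0.0273] o=[0.8127, 0.1442, -0.5035] → [-0.3064, 0.0485, 0.1826, -0.1403, -0.9897, 0.0273]
q̇ = J⁺·V = [0.5780, 0.1490, 0.3910, 0.0850, 0.8280, 0.4780]

0.5780 0.1490 0.3910 0.0850 0.8280 0.4780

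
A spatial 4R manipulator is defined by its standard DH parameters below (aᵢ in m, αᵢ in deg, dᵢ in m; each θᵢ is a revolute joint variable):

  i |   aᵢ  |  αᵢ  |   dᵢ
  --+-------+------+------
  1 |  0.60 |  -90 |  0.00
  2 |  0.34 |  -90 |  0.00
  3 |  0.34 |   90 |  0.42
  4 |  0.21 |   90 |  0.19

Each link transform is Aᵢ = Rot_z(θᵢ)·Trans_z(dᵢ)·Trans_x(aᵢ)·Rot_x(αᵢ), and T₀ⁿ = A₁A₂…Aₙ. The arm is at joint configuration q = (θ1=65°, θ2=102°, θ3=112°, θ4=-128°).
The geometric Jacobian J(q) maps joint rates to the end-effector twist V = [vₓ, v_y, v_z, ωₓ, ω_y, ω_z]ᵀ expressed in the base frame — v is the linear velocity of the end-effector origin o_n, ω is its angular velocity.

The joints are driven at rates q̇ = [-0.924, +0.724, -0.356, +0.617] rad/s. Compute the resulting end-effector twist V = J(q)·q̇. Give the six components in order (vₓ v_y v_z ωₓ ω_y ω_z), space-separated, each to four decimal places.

o_n = [0.3515, 0.1231, -0.3748]
J₁: ẑ×o_n = [-0.1231, 0.3515, 0.0000], ω = ẑ
J2: z=[-0.9063, 0.4226, 0.0000] o=[0.2536, 0.5438, 0.0000] → [-0.1584, -0.3396, 0.3399, -0.9063, 0.4226, 0.0000]
J3: z=[-0.4134, -0.8865, 0.2079] o=[0.2237, 0.4797, -0.3326] → [0.1115, 0.0091, 0.2607, -0.4134, -0.8865, 0.2079]
J4: z=[0.2580, -0.3330, -0.9069] o=[0.3470, -0.0018, -0.1207] → [0.1979, 0.0615, 0.0338, 0.2580, -0.3330, -0.9069]
V = J·q̇ = [0.0815, -0.5360, 0.1741, -0.3498, 0.4161, -1.5576]

0.0815 -0.5360 0.1741 -0.3498 0.4161 -1.5576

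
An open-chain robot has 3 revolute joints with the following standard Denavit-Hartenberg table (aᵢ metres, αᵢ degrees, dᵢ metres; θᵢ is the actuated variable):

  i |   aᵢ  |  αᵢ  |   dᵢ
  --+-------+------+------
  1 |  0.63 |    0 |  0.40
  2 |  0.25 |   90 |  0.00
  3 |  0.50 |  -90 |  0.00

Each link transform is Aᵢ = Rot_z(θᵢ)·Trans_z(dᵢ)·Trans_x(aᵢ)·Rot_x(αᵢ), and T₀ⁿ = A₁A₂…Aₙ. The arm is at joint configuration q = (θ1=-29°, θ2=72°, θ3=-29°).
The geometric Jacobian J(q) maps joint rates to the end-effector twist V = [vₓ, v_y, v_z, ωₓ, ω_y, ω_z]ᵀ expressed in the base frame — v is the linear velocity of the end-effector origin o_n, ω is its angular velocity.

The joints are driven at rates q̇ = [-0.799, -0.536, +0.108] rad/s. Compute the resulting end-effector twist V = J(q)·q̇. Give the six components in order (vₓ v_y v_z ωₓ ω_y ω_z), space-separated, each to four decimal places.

o_n = [1.0537, 0.1633, 0.1576]
J₁: ẑ×o_n = [-0.1633, 1.0537, 0.0000], ω = ẑ
J2: z=[0.0000, 0.0000, 1.0000] o=[0.5510, -0.3054, 0.4000] → [-0.4687, 0.5027, 0.0000, 0.0000, 0.0000, 1.0000]
J3: z=[0.6820, -0.7314, 0.0000] o=[0.7338, -0.1349, 0.4000] → [0.1773, 0.1653, 0.4373, 0.6820, -0.7314, 0.0000]
V = J·q̇ = [0.4009, -1.0935, 0.0472, 0.0737, -0.0790, -1.3350]

0.4009 -1.0935 0.0472 0.0737 -0.0790 -1.3350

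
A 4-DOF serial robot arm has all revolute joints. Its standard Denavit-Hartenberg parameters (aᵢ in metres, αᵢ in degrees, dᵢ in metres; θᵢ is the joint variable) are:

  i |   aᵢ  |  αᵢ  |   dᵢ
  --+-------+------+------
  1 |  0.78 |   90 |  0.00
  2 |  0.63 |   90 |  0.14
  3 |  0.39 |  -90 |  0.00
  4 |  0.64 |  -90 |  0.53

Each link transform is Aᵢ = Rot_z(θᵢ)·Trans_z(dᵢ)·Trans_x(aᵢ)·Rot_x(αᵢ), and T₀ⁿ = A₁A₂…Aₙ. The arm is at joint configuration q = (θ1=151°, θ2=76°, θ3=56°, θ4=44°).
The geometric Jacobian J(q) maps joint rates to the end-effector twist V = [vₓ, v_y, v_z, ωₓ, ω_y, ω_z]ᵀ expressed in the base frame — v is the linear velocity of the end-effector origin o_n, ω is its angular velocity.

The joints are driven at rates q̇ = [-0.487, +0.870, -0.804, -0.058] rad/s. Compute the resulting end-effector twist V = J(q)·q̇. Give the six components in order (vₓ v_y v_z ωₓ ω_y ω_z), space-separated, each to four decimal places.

o_n = [0.1075, 1.2454, 0.7539]
J₁: ẑ×o_n = [-1.2454, 0.1075, 0.0000], ω = ẑ
J2: z=[0.4848, 0.8746, 0.0000] o=[-0.6822, 0.3782, 0.0000] → [0.6594, -0.3655, -0.2702, 0.4848, 0.8746, 0.0000]
J3: z=[-0.8486, 0.4704, -0.2419] o=[-0.7476, 0.5745, 0.6113] → [0.2294, -0.0858, -0.9716, -0.8486, 0.4704, -0.2419]
J4: z=[0.4465, 0.3918, -0.8044] o=[-0.6370, 0.8829, 0.8229] → [0.2646, -0.5681, -0.1298, 0.4465, 0.3918, -0.8044]
V = J·q̇ = [0.9804, -0.2684, 0.5536, 1.0782, 0.3600, -0.2458]

0.9804 -0.2684 0.5536 1.0782 0.3600 -0.2458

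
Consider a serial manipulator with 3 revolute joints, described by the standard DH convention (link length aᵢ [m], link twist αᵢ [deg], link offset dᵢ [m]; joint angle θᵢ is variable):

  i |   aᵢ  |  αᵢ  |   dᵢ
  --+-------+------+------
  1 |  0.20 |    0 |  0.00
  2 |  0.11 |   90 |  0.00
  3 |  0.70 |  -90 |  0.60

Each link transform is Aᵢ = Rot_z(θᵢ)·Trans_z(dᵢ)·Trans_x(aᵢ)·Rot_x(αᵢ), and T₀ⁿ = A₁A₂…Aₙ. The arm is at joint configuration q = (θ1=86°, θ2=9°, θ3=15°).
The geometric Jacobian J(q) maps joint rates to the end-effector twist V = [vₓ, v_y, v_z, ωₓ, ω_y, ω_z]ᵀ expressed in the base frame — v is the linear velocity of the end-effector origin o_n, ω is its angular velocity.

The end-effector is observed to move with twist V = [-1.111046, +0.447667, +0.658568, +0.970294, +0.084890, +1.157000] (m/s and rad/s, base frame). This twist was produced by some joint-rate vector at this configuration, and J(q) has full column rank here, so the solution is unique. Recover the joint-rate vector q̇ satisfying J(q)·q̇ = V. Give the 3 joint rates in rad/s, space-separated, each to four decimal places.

o_n = [0.5432, 1.0350, 0.1812]
J₁: ẑ×o_n = [-1.0350, 0.5432, 0.0000], ω = ẑ
J2: z=[0.0000, 0.0000, 1.0000] o=[0.0140, 0.1995, 0.0000] → [-0.8354, 0.5292, 0.0000, 0.0000, 0.0000, 1.0000]
J3: z=[0.9962, 0.0872, 0.0000] o=[0.0044, 0.3091, 0.0000] → [0.0158, -0.1805, 0.6761, 0.9962, 0.0872, 0.0000]
q̇ = J⁺·V = [0.8010, 0.3560, 0.9740]

0.8010 0.3560 0.9740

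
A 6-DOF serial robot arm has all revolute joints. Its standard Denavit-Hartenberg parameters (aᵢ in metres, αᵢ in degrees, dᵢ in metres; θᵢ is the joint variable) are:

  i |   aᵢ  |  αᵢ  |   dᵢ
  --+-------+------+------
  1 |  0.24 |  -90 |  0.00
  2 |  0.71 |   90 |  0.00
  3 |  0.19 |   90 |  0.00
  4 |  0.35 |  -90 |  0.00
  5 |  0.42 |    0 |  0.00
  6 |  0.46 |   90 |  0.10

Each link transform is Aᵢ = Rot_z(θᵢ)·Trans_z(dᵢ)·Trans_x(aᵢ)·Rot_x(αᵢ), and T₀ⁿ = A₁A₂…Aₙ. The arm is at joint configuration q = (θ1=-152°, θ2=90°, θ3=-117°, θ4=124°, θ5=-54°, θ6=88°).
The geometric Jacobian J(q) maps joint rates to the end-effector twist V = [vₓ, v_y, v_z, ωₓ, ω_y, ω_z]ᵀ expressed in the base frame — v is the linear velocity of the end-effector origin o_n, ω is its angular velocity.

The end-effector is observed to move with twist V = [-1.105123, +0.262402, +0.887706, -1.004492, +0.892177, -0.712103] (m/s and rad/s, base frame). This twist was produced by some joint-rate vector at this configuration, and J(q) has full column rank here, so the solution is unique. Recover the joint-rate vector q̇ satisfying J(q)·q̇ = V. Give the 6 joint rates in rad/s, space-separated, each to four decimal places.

o_n = [-0.6770, -0.8463, -0.8362]
J₁: ẑ×o_n = [0.8463, -0.6770, 0.0000], ω = ẑ
J2: z=[0.4695, -0.8829, 0.0000] o=[-0.2119, -0.1127, 0.0000] → [0.7383, 0.3926, -0.7551, 0.4695, -0.8829, 0.0000]
J3: z=[-0.8829, -0.4695, 0.0000] o=[-0.2119, -0.1127, -0.7100] → [0.0592, -0.1114, 0.4295, -0.8829, -0.4695, 0.0000]
J4: z=[0.2131, -0.4008, 0.8910] o=[-0.2914, 0.0368, -0.6237] → [0.8720, -0.2983, -0.3428, 0.2131, -0.4008, 0.8910]
J5: z=[0.8405, -0.3897, -0.3764] o=[-0.4657, -0.2534, -0.7126] → [-0.1750, 0.1834, -0.5807, 0.8405, -0.3897, -0.3764]
J6: z=[0.8405, -0.3897, -0.3764] o=[-0.5163, -0.5943, -0.4725] → [0.0468, 0.3661, -0.2745, 0.8405, -0.3897, -0.3764]
q̇ = J⁺·V = [-0.7310, -0.3720, -0.0710, -0.3860, -0.7850, -0.1790]

-0.7310 -0.3720 -0.0710 -0.3860 -0.7850 -0.1790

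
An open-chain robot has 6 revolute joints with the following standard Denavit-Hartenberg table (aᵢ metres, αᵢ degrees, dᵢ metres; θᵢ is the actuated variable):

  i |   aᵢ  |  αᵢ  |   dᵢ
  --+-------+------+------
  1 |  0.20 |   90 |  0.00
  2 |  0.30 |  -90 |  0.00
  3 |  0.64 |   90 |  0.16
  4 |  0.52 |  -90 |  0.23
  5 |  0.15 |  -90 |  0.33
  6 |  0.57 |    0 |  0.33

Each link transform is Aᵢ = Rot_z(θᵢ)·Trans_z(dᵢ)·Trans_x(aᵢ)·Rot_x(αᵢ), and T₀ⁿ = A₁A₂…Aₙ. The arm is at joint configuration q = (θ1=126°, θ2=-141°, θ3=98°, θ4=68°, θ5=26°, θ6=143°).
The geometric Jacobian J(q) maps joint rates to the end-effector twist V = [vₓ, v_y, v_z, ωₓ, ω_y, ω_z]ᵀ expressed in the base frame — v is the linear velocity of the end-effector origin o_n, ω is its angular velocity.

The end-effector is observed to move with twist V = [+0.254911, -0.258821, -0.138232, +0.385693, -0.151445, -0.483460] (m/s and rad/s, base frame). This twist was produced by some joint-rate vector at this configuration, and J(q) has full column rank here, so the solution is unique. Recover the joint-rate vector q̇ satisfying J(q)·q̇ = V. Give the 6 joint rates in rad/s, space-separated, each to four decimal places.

-0.0400 -0.2570 -0.0920 0.4900 0.5930 0.0130

o_n = [-0.6463, -0.2887, -0.3636]
J₁: ẑ×o_n = [0.2887, -0.6463, 0.0000], ω = ẑ
J2: z=[0.8090, 0.5878, 0.0000] o=[-0.1176, 0.1618, 0.0000] → [-0.2137, 0.2941, -0.0537, 0.8090, 0.5878, 0.0000]
J3: z=[-0.3699, 0.5091, -0.7771] o=[0.0195, -0.0268, -0.1888] → [-0.2925, 0.4528, 0.4358, -0.3699, 0.5091, -0.7771]
J4: z=[0.3398, -0.7044, -0.6232] o=[-0.5931, -0.2619, -0.2571] → [0.0583, 0.0693, -0.0466, 0.3398, -0.7044, -0.6232]
J5: z=[0.6632, 0.6493, -0.3723] o=[-0.8618, -0.2748, -0.7580] → [0.2509, -0.3418, -0.1491, 0.6632, 0.6493, -0.3723]
J6: z=[-0.0130, 0.5074, 0.8616] o=[-0.7552, 0.0245, -0.9327] → [0.5586, 0.1012, -0.0512, -0.0130, 0.5074, 0.8616]
q̇ = J⁺·V = [-0.0400, -0.2570, -0.0920, 0.4900, 0.5930, 0.0130]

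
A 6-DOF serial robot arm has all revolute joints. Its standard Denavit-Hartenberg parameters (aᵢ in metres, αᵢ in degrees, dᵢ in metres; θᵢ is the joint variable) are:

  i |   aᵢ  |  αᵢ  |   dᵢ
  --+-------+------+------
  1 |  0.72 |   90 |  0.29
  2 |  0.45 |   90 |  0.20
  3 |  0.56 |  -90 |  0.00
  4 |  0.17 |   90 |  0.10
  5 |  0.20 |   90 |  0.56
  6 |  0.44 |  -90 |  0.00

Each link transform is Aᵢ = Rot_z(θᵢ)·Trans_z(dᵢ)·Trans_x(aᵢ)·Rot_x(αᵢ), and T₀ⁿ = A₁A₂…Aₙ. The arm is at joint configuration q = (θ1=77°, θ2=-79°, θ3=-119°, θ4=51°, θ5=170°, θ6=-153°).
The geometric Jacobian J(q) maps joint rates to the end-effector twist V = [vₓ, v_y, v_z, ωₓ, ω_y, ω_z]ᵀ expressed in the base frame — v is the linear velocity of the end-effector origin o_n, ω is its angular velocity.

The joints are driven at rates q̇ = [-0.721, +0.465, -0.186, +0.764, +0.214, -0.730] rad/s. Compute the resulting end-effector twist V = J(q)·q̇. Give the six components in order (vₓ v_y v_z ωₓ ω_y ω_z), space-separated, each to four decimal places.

0.5611 0.6947 0.3800 0.3475 -0.1283 -0.7275

o_n = [-0.5719, 0.9221, 0.3083]
J₁: ẑ×o_n = [-0.9221, -0.5719, 0.0000], ω = ẑ
J2: z=[0.9744, -0.2250, 0.0000] o=[0.1620, 0.7015, 0.2900] → [-0.0041, -0.0179, 0.0498, 0.9744, -0.2250, 0.0000]
J3: z=[-0.2208, -0.9565, -0.1908] o=[0.3762, 0.7402, -0.1517] → [-0.4053, 0.2825, -0.9469, -0.2208, -0.9565, -0.1908]
J4: z=[-0.4348, 0.2717, -0.8586] o=[-0.1127, 0.7999, 0.1148] → [0.1575, 0.4784, 0.0716, -0.4348, 0.2717, -0.8586]
J5: z=[-0.8174, -0.5191, 0.2498] o=[-0.2204, 0.9649, 0.1050] → [-0.0948, 0.0784, -0.1474, -0.8174, -0.5191, 0.2498]
J6: z=[-0.4938, 0.4083, -0.7678] o=[-0.6189, 0.5240, 0.1269] → [0.3797, 0.0535, -0.2158, -0.4938, 0.4083, -0.7678]
V = J·q̇ = [0.5611, 0.6947, 0.3800, 0.3475, -0.1283, -0.7275]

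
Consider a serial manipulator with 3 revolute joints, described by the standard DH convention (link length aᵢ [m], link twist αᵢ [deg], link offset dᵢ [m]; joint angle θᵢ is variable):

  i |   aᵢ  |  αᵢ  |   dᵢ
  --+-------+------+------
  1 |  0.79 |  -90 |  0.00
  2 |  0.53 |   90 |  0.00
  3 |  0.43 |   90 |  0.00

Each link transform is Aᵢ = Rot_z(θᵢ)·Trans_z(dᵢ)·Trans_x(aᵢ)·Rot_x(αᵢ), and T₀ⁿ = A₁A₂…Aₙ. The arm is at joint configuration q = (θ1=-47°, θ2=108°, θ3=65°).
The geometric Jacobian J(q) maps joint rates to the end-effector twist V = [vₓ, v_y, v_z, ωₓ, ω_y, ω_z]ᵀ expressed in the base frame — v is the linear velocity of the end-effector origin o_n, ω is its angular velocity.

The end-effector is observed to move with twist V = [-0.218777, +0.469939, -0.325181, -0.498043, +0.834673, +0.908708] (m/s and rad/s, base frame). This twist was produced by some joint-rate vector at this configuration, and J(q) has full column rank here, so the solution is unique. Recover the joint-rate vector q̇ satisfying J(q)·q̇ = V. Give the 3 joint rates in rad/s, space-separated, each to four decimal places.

o_n = [0.6738, -0.1511, -0.6769]
J₁: ẑ×o_n = [0.1511, 0.6738, -0.0000], ω = ẑ
J2: z=[0.7314, 0.6820, 0.0000] o=[0.5388, -0.5778, 0.0000] → [-0.4616, 0.4950, 0.2199, 0.7314, 0.6820, 0.0000]
J3: z=[0.6486, -0.6956, -0.3090] o=[0.4271, -0.4580, -0.5041] → [0.2150, 0.0359, 0.3706, 0.6486, -0.6956, -0.3090]
q̇ = J⁺·V = [0.6000, 0.2050, -0.9990]

0.6000 0.2050 -0.9990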